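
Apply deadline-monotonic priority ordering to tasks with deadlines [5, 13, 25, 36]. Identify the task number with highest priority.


Sort tasks by relative deadline (ascending):
  Task 1: deadline = 5
  Task 2: deadline = 13
  Task 3: deadline = 25
  Task 4: deadline = 36
Priority order (highest first): [1, 2, 3, 4]
Highest priority task = 1

1


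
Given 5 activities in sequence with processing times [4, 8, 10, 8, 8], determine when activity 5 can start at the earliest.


Activity 5 starts after activities 1 through 4 complete.
Predecessor durations: [4, 8, 10, 8]
ES = 4 + 8 + 10 + 8 = 30

30


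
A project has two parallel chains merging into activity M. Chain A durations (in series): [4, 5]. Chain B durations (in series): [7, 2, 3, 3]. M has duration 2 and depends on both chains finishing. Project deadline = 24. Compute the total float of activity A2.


Forward pass: ES(A2) = sum of predecessors on chain A = 4
EF = ES + duration = 4 + 5 = 9
Backward pass: LF(M) = deadline = 24; LS(M) = 24 - 2 = 22
LF(A2) = LS(M) - sum(successors on chain A) = 22 - 0 = 22
LS = LF - duration = 22 - 5 = 17
Total float = LS - ES = 17 - 4 = 13

13


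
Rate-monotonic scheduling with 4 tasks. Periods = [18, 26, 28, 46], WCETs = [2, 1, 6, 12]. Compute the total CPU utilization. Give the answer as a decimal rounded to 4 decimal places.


Compute individual utilizations (exact fractions):
  Task 1: C/T = 2/18 = 1/9 (approx. 0.1111)
  Task 2: C/T = 1/26 (approx. 0.0385)
  Task 3: C/T = 6/28 = 3/14 (approx. 0.2143)
  Task 4: C/T = 12/46 = 6/23 (approx. 0.2609)
Total utilization U = 1/9 + 1/26 + 3/14 + 6/23 = 11768/18837
Rounded to 4 decimal places: U = 0.6247
RM (Liu & Layland) bound for 4 tasks = 0.756828; compare with U = 11768/18837 (approx. 0.624728)
U <= bound, so schedulable by RM sufficient condition.

0.6247


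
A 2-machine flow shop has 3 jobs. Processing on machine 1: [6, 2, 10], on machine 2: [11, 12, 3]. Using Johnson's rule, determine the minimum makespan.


Apply Johnson's rule:
  Group 1 (a <= b): [(2, 2, 12), (1, 6, 11)]
  Group 2 (a > b): [(3, 10, 3)]
Optimal job order: [2, 1, 3]
Schedule:
  Job 2: M1 done at 2, M2 done at 14
  Job 1: M1 done at 8, M2 done at 25
  Job 3: M1 done at 18, M2 done at 28
Makespan = 28

28


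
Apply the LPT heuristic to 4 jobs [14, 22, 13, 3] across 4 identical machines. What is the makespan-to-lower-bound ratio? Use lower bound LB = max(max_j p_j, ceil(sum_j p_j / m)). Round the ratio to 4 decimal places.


LPT order: [22, 14, 13, 3]
Machine loads after assignment: [22, 14, 13, 3]
LPT makespan = 22
Lower bound = max(max_job, ceil(total/4)) = max(22, 13) = 22
Ratio = 22 / 22 = 1.0

1.0


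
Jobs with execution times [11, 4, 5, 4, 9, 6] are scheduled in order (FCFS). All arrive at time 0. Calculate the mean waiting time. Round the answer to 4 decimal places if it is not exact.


FCFS order (as given): [11, 4, 5, 4, 9, 6]
Waiting times:
  Job 1: wait = 0
  Job 2: wait = 11
  Job 3: wait = 15
  Job 4: wait = 20
  Job 5: wait = 24
  Job 6: wait = 33
Sum of waiting times = 103
Average waiting time = 103/6 = 17.1667

17.1667


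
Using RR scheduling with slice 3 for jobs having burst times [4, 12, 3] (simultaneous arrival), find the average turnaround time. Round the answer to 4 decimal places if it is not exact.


Time quantum = 3
Execution trace:
  J1 runs 3 units, time = 3
  J2 runs 3 units, time = 6
  J3 runs 3 units, time = 9
  J1 runs 1 units, time = 10
  J2 runs 3 units, time = 13
  J2 runs 3 units, time = 16
  J2 runs 3 units, time = 19
Finish times: [10, 19, 9]
Average turnaround = 38/3 = 12.6667

12.6667


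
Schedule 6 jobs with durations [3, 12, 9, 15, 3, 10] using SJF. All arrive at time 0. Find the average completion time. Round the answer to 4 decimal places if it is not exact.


SJF order (ascending): [3, 3, 9, 10, 12, 15]
Completion times:
  Job 1: burst=3, C=3
  Job 2: burst=3, C=6
  Job 3: burst=9, C=15
  Job 4: burst=10, C=25
  Job 5: burst=12, C=37
  Job 6: burst=15, C=52
Average completion = 138/6 = 23.0

23.0


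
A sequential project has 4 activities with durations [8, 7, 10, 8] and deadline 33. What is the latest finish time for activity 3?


LF(activity 3) = deadline - sum of successor durations
Successors: activities 4 through 4 with durations [8]
Sum of successor durations = 8
LF = 33 - 8 = 25

25


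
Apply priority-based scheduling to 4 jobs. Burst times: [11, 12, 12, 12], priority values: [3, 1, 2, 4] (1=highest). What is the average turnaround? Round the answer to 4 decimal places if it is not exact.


Sort by priority (ascending = highest first):
Order: [(1, 12), (2, 12), (3, 11), (4, 12)]
Completion times:
  Priority 1, burst=12, C=12
  Priority 2, burst=12, C=24
  Priority 3, burst=11, C=35
  Priority 4, burst=12, C=47
Average turnaround = 118/4 = 29.5

29.5


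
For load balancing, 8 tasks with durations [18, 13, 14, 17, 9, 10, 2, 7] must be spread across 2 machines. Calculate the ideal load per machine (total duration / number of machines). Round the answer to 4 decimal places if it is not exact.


Total processing time = 18 + 13 + 14 + 17 + 9 + 10 + 2 + 7 = 90
Number of machines = 2
Ideal balanced load = 90 / 2 = 45.0

45.0


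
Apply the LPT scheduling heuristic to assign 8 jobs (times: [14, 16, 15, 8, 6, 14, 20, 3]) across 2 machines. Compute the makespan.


Sort jobs in decreasing order (LPT): [20, 16, 15, 14, 14, 8, 6, 3]
Assign each job to the least loaded machine:
  Machine 1: jobs [20, 14, 8, 6], load = 48
  Machine 2: jobs [16, 15, 14, 3], load = 48
Makespan = max load = 48

48


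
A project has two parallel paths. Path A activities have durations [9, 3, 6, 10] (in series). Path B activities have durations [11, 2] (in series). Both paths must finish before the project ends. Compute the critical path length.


Path A total = 9 + 3 + 6 + 10 = 28
Path B total = 11 + 2 = 13
Critical path = longest path = max(28, 13) = 28

28


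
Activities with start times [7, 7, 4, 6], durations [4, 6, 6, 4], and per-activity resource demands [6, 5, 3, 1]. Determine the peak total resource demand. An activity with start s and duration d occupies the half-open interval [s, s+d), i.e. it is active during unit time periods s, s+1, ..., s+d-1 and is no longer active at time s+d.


Each activity i is active on [start_i, start_i + duration_i).
Compute total resource usage per time slot:
  t=0: active resources = [], total = 0
  t=1: active resources = [], total = 0
  t=2: active resources = [], total = 0
  t=3: active resources = [], total = 0
  t=4: active resources = [3], total = 3
  t=5: active resources = [3], total = 3
  t=6: active resources = [3, 1], total = 4
  t=7: active resources = [6, 5, 3, 1], total = 15
  t=8: active resources = [6, 5, 3, 1], total = 15
  t=9: active resources = [6, 5, 3, 1], total = 15
  t=10: active resources = [6, 5], total = 11
  t=11: active resources = [5], total = 5
  t=12: active resources = [5], total = 5
Peak resource demand = 15

15


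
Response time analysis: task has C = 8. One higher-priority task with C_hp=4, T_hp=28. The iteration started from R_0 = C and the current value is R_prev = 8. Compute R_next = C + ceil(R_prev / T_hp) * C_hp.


R_next = C + ceil(R_prev / T_hp) * C_hp
ceil(8 / 28) = ceil(0.2857) = 1
Interference = 1 * 4 = 4
R_next = 8 + 4 = 12

12


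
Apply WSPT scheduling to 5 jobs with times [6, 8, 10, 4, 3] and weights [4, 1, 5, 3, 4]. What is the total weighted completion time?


Compute p/w ratios and sort ascending (WSPT): [(3, 4), (4, 3), (6, 4), (10, 5), (8, 1)]
Compute weighted completion times:
  Job (p=3,w=4): C=3, w*C=4*3=12
  Job (p=4,w=3): C=7, w*C=3*7=21
  Job (p=6,w=4): C=13, w*C=4*13=52
  Job (p=10,w=5): C=23, w*C=5*23=115
  Job (p=8,w=1): C=31, w*C=1*31=31
Total weighted completion time = 231

231


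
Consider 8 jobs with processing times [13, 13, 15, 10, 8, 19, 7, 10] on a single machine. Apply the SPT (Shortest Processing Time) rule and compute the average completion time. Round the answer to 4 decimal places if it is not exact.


Sort jobs by processing time (SPT order): [7, 8, 10, 10, 13, 13, 15, 19]
Compute completion times sequentially:
  Job 1: processing = 7, completes at 7
  Job 2: processing = 8, completes at 15
  Job 3: processing = 10, completes at 25
  Job 4: processing = 10, completes at 35
  Job 5: processing = 13, completes at 48
  Job 6: processing = 13, completes at 61
  Job 7: processing = 15, completes at 76
  Job 8: processing = 19, completes at 95
Sum of completion times = 362
Average completion time = 362/8 = 45.25

45.25


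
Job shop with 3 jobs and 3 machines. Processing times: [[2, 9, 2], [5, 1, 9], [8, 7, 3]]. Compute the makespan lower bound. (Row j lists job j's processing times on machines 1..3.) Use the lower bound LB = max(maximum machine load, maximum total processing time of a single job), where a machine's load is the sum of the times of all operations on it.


Machine loads:
  Machine 1: 2 + 5 + 8 = 15
  Machine 2: 9 + 1 + 7 = 17
  Machine 3: 2 + 9 + 3 = 14
Max machine load = 17
Job totals:
  Job 1: 13
  Job 2: 15
  Job 3: 18
Max job total = 18
Lower bound = max(17, 18) = 18

18


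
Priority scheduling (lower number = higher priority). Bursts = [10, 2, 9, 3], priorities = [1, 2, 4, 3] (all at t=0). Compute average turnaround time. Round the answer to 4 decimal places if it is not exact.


Sort by priority (ascending = highest first):
Order: [(1, 10), (2, 2), (3, 3), (4, 9)]
Completion times:
  Priority 1, burst=10, C=10
  Priority 2, burst=2, C=12
  Priority 3, burst=3, C=15
  Priority 4, burst=9, C=24
Average turnaround = 61/4 = 15.25

15.25


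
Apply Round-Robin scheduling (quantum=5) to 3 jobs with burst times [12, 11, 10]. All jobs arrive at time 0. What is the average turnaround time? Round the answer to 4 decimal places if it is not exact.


Time quantum = 5
Execution trace:
  J1 runs 5 units, time = 5
  J2 runs 5 units, time = 10
  J3 runs 5 units, time = 15
  J1 runs 5 units, time = 20
  J2 runs 5 units, time = 25
  J3 runs 5 units, time = 30
  J1 runs 2 units, time = 32
  J2 runs 1 units, time = 33
Finish times: [32, 33, 30]
Average turnaround = 95/3 = 31.6667

31.6667


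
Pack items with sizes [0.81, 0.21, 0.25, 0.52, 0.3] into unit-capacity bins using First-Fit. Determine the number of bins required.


Place items sequentially using First-Fit:
  Item 0.81 -> new Bin 1
  Item 0.21 -> new Bin 2
  Item 0.25 -> Bin 2 (now 0.46)
  Item 0.52 -> Bin 2 (now 0.98)
  Item 0.3 -> new Bin 3
Total bins used = 3

3


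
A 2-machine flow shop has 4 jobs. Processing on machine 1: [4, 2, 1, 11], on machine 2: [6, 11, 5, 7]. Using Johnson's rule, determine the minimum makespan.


Apply Johnson's rule:
  Group 1 (a <= b): [(3, 1, 5), (2, 2, 11), (1, 4, 6)]
  Group 2 (a > b): [(4, 11, 7)]
Optimal job order: [3, 2, 1, 4]
Schedule:
  Job 3: M1 done at 1, M2 done at 6
  Job 2: M1 done at 3, M2 done at 17
  Job 1: M1 done at 7, M2 done at 23
  Job 4: M1 done at 18, M2 done at 30
Makespan = 30

30


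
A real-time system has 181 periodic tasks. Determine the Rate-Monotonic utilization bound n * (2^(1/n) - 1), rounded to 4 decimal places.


Compute 2^(1/181) = 1.0038368845
Subtract 1: 1.0038368845 - 1 = 0.0038368845
Multiply by n: 181 * 0.0038368845 = 0.6944760945
Round to 4 dp: 0.6945

0.6945


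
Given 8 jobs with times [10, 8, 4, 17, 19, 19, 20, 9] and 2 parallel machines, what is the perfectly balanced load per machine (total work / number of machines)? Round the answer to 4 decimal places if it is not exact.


Total processing time = 10 + 8 + 4 + 17 + 19 + 19 + 20 + 9 = 106
Number of machines = 2
Ideal balanced load = 106 / 2 = 53.0

53.0


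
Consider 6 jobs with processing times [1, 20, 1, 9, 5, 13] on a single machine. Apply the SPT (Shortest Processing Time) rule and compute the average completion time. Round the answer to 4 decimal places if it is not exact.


Sort jobs by processing time (SPT order): [1, 1, 5, 9, 13, 20]
Compute completion times sequentially:
  Job 1: processing = 1, completes at 1
  Job 2: processing = 1, completes at 2
  Job 3: processing = 5, completes at 7
  Job 4: processing = 9, completes at 16
  Job 5: processing = 13, completes at 29
  Job 6: processing = 20, completes at 49
Sum of completion times = 104
Average completion time = 104/6 = 17.3333

17.3333


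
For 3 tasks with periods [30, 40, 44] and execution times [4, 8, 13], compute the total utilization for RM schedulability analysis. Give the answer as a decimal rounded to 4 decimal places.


Compute individual utilizations (exact fractions):
  Task 1: C/T = 4/30 = 2/15 (approx. 0.1333)
  Task 2: C/T = 8/40 = 1/5 (approx. 0.2)
  Task 3: C/T = 13/44 (approx. 0.2955)
Total utilization U = 2/15 + 1/5 + 13/44 = 83/132
Rounded to 4 decimal places: U = 0.6288
RM (Liu & Layland) bound for 3 tasks = 0.779763; compare with U = 83/132 (approx. 0.628788)
U <= bound, so schedulable by RM sufficient condition.

0.6288


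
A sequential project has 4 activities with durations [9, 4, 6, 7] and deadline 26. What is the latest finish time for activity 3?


LF(activity 3) = deadline - sum of successor durations
Successors: activities 4 through 4 with durations [7]
Sum of successor durations = 7
LF = 26 - 7 = 19

19


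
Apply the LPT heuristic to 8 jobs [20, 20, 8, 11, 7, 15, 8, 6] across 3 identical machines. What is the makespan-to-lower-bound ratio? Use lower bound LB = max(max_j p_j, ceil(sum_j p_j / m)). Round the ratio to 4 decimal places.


LPT order: [20, 20, 15, 11, 8, 8, 7, 6]
Machine loads after assignment: [34, 28, 33]
LPT makespan = 34
Lower bound = max(max_job, ceil(total/3)) = max(20, 32) = 32
Ratio = 34 / 32 = 1.0625

1.0625


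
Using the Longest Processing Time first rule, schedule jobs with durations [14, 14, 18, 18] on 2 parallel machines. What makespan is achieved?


Sort jobs in decreasing order (LPT): [18, 18, 14, 14]
Assign each job to the least loaded machine:
  Machine 1: jobs [18, 14], load = 32
  Machine 2: jobs [18, 14], load = 32
Makespan = max load = 32

32


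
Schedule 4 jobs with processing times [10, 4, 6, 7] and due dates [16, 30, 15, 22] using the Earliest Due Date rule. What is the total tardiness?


Sort by due date (EDD order): [(6, 15), (10, 16), (7, 22), (4, 30)]
Compute completion times and tardiness:
  Job 1: p=6, d=15, C=6, tardiness=max(0,6-15)=0
  Job 2: p=10, d=16, C=16, tardiness=max(0,16-16)=0
  Job 3: p=7, d=22, C=23, tardiness=max(0,23-22)=1
  Job 4: p=4, d=30, C=27, tardiness=max(0,27-30)=0
Total tardiness = 1

1


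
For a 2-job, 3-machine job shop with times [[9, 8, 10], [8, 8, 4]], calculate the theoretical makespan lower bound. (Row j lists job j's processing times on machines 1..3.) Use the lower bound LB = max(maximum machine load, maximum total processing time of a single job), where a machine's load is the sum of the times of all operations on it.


Machine loads:
  Machine 1: 9 + 8 = 17
  Machine 2: 8 + 8 = 16
  Machine 3: 10 + 4 = 14
Max machine load = 17
Job totals:
  Job 1: 27
  Job 2: 20
Max job total = 27
Lower bound = max(17, 27) = 27

27


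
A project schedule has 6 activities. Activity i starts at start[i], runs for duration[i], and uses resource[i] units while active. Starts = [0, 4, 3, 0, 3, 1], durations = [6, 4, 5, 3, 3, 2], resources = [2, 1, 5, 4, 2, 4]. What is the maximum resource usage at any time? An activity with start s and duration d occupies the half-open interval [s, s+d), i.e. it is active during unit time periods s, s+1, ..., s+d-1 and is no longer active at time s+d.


Each activity i is active on [start_i, start_i + duration_i).
Compute total resource usage per time slot:
  t=0: active resources = [2, 4], total = 6
  t=1: active resources = [2, 4, 4], total = 10
  t=2: active resources = [2, 4, 4], total = 10
  t=3: active resources = [2, 5, 2], total = 9
  t=4: active resources = [2, 1, 5, 2], total = 10
  t=5: active resources = [2, 1, 5, 2], total = 10
  t=6: active resources = [1, 5], total = 6
  t=7: active resources = [1, 5], total = 6
Peak resource demand = 10

10


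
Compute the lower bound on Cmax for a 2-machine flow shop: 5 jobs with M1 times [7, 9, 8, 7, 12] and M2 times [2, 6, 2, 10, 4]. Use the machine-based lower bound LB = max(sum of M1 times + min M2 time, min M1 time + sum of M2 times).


LB1 = sum(M1 times) + min(M2 times) = 43 + 2 = 45
LB2 = min(M1 times) + sum(M2 times) = 7 + 24 = 31
Lower bound = max(LB1, LB2) = max(45, 31) = 45

45


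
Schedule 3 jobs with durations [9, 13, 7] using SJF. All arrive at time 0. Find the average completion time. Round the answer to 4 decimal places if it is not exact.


SJF order (ascending): [7, 9, 13]
Completion times:
  Job 1: burst=7, C=7
  Job 2: burst=9, C=16
  Job 3: burst=13, C=29
Average completion = 52/3 = 17.3333

17.3333


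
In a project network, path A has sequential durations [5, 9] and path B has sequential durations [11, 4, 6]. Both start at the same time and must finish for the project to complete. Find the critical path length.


Path A total = 5 + 9 = 14
Path B total = 11 + 4 + 6 = 21
Critical path = longest path = max(14, 21) = 21

21


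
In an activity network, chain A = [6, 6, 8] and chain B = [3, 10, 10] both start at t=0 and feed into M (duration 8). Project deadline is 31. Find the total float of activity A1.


Forward pass: ES(A1) = sum of predecessors on chain A = 0
EF = ES + duration = 0 + 6 = 6
Backward pass: LF(M) = deadline = 31; LS(M) = 31 - 8 = 23
LF(A1) = LS(M) - sum(successors on chain A) = 23 - 14 = 9
LS = LF - duration = 9 - 6 = 3
Total float = LS - ES = 3 - 0 = 3

3


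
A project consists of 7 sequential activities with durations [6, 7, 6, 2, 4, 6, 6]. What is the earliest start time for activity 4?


Activity 4 starts after activities 1 through 3 complete.
Predecessor durations: [6, 7, 6]
ES = 6 + 7 + 6 = 19

19


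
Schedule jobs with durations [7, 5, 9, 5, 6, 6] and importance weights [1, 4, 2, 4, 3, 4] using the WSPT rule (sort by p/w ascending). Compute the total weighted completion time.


Compute p/w ratios and sort ascending (WSPT): [(5, 4), (5, 4), (6, 4), (6, 3), (9, 2), (7, 1)]
Compute weighted completion times:
  Job (p=5,w=4): C=5, w*C=4*5=20
  Job (p=5,w=4): C=10, w*C=4*10=40
  Job (p=6,w=4): C=16, w*C=4*16=64
  Job (p=6,w=3): C=22, w*C=3*22=66
  Job (p=9,w=2): C=31, w*C=2*31=62
  Job (p=7,w=1): C=38, w*C=1*38=38
Total weighted completion time = 290

290


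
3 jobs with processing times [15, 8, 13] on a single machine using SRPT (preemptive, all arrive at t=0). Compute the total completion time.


Since all jobs arrive at t=0, SRPT equals SPT ordering.
SPT order: [8, 13, 15]
Completion times:
  Job 1: p=8, C=8
  Job 2: p=13, C=21
  Job 3: p=15, C=36
Total completion time = 8 + 21 + 36 = 65

65


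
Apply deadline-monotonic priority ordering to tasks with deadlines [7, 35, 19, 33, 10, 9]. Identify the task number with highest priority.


Sort tasks by relative deadline (ascending):
  Task 1: deadline = 7
  Task 6: deadline = 9
  Task 5: deadline = 10
  Task 3: deadline = 19
  Task 4: deadline = 33
  Task 2: deadline = 35
Priority order (highest first): [1, 6, 5, 3, 4, 2]
Highest priority task = 1

1


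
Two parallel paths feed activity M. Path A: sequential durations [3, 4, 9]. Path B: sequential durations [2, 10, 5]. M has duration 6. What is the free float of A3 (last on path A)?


ES(A3) = sum of predecessors on chain A = 7
EF(A3) = ES + duration = 7 + 9 = 16
Successor of A3 is M. ES(M) = max(sum(A), sum(B)) = max(16, 17) = 17
Free float = ES(successor) - EF(current) = 17 - 16 = 1

1


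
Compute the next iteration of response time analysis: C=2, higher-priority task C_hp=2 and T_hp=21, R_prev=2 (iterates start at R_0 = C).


R_next = C + ceil(R_prev / T_hp) * C_hp
ceil(2 / 21) = ceil(0.0952) = 1
Interference = 1 * 2 = 2
R_next = 2 + 2 = 4

4


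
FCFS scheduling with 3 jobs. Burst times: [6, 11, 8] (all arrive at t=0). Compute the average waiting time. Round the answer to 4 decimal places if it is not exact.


FCFS order (as given): [6, 11, 8]
Waiting times:
  Job 1: wait = 0
  Job 2: wait = 6
  Job 3: wait = 17
Sum of waiting times = 23
Average waiting time = 23/3 = 7.6667

7.6667


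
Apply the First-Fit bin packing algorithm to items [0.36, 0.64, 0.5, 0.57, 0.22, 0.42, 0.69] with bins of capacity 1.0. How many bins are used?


Place items sequentially using First-Fit:
  Item 0.36 -> new Bin 1
  Item 0.64 -> Bin 1 (now 1.0)
  Item 0.5 -> new Bin 2
  Item 0.57 -> new Bin 3
  Item 0.22 -> Bin 2 (now 0.72)
  Item 0.42 -> Bin 3 (now 0.99)
  Item 0.69 -> new Bin 4
Total bins used = 4

4


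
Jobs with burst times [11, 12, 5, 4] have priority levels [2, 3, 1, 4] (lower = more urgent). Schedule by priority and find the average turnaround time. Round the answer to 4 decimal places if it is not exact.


Sort by priority (ascending = highest first):
Order: [(1, 5), (2, 11), (3, 12), (4, 4)]
Completion times:
  Priority 1, burst=5, C=5
  Priority 2, burst=11, C=16
  Priority 3, burst=12, C=28
  Priority 4, burst=4, C=32
Average turnaround = 81/4 = 20.25

20.25


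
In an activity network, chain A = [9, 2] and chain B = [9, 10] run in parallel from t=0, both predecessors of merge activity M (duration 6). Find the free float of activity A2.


ES(A2) = sum of predecessors on chain A = 9
EF(A2) = ES + duration = 9 + 2 = 11
Successor of A2 is M. ES(M) = max(sum(A), sum(B)) = max(11, 19) = 19
Free float = ES(successor) - EF(current) = 19 - 11 = 8

8


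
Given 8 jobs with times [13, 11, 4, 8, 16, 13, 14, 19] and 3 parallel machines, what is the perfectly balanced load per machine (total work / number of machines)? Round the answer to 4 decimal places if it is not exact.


Total processing time = 13 + 11 + 4 + 8 + 16 + 13 + 14 + 19 = 98
Number of machines = 3
Ideal balanced load = 98 / 3 = 32.6667

32.6667


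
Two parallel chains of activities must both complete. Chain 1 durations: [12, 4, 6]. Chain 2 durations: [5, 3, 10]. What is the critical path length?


Path A total = 12 + 4 + 6 = 22
Path B total = 5 + 3 + 10 = 18
Critical path = longest path = max(22, 18) = 22

22


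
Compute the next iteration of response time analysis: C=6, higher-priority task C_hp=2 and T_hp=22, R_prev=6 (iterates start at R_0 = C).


R_next = C + ceil(R_prev / T_hp) * C_hp
ceil(6 / 22) = ceil(0.2727) = 1
Interference = 1 * 2 = 2
R_next = 6 + 2 = 8

8


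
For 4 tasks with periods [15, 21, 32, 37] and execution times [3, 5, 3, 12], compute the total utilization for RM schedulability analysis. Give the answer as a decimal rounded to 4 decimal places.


Compute individual utilizations (exact fractions):
  Task 1: C/T = 3/15 = 1/5 (approx. 0.2)
  Task 2: C/T = 5/21 (approx. 0.2381)
  Task 3: C/T = 3/32 (approx. 0.0938)
  Task 4: C/T = 12/37 (approx. 0.3243)
Total utilization U = 1/5 + 5/21 + 3/32 + 12/37 = 106439/124320
Rounded to 4 decimal places: U = 0.8562
RM (Liu & Layland) bound for 4 tasks = 0.756828; compare with U = 106439/124320 (approx. 0.856170)
bound < U <= 1, so the RM sufficient condition is not met (inconclusive; an exact test such as response-time analysis is needed).

0.8562


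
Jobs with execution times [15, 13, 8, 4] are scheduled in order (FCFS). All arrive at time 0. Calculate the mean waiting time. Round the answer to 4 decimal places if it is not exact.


FCFS order (as given): [15, 13, 8, 4]
Waiting times:
  Job 1: wait = 0
  Job 2: wait = 15
  Job 3: wait = 28
  Job 4: wait = 36
Sum of waiting times = 79
Average waiting time = 79/4 = 19.75

19.75


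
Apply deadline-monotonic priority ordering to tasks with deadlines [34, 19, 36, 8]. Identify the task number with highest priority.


Sort tasks by relative deadline (ascending):
  Task 4: deadline = 8
  Task 2: deadline = 19
  Task 1: deadline = 34
  Task 3: deadline = 36
Priority order (highest first): [4, 2, 1, 3]
Highest priority task = 4

4


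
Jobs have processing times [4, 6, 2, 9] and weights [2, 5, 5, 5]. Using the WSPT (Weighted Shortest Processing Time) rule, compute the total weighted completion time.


Compute p/w ratios and sort ascending (WSPT): [(2, 5), (6, 5), (9, 5), (4, 2)]
Compute weighted completion times:
  Job (p=2,w=5): C=2, w*C=5*2=10
  Job (p=6,w=5): C=8, w*C=5*8=40
  Job (p=9,w=5): C=17, w*C=5*17=85
  Job (p=4,w=2): C=21, w*C=2*21=42
Total weighted completion time = 177

177


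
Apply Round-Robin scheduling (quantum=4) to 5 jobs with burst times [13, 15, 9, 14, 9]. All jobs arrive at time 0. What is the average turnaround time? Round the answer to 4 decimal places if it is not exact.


Time quantum = 4
Execution trace:
  J1 runs 4 units, time = 4
  J2 runs 4 units, time = 8
  J3 runs 4 units, time = 12
  J4 runs 4 units, time = 16
  J5 runs 4 units, time = 20
  J1 runs 4 units, time = 24
  J2 runs 4 units, time = 28
  J3 runs 4 units, time = 32
  J4 runs 4 units, time = 36
  J5 runs 4 units, time = 40
  J1 runs 4 units, time = 44
  J2 runs 4 units, time = 48
  J3 runs 1 units, time = 49
  J4 runs 4 units, time = 53
  J5 runs 1 units, time = 54
  J1 runs 1 units, time = 55
  J2 runs 3 units, time = 58
  J4 runs 2 units, time = 60
Finish times: [55, 58, 49, 60, 54]
Average turnaround = 276/5 = 55.2

55.2


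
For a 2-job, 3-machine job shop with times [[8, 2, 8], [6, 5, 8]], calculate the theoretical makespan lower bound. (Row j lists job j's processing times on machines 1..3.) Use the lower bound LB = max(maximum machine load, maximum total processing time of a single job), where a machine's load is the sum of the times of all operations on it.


Machine loads:
  Machine 1: 8 + 6 = 14
  Machine 2: 2 + 5 = 7
  Machine 3: 8 + 8 = 16
Max machine load = 16
Job totals:
  Job 1: 18
  Job 2: 19
Max job total = 19
Lower bound = max(16, 19) = 19

19


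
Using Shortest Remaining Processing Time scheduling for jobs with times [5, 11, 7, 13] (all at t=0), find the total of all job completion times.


Since all jobs arrive at t=0, SRPT equals SPT ordering.
SPT order: [5, 7, 11, 13]
Completion times:
  Job 1: p=5, C=5
  Job 2: p=7, C=12
  Job 3: p=11, C=23
  Job 4: p=13, C=36
Total completion time = 5 + 12 + 23 + 36 = 76

76


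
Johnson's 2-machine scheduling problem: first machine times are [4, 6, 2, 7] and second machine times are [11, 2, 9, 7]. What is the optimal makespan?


Apply Johnson's rule:
  Group 1 (a <= b): [(3, 2, 9), (1, 4, 11), (4, 7, 7)]
  Group 2 (a > b): [(2, 6, 2)]
Optimal job order: [3, 1, 4, 2]
Schedule:
  Job 3: M1 done at 2, M2 done at 11
  Job 1: M1 done at 6, M2 done at 22
  Job 4: M1 done at 13, M2 done at 29
  Job 2: M1 done at 19, M2 done at 31
Makespan = 31

31


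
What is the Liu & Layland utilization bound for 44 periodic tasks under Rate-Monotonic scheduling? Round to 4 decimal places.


Compute 2^(1/44) = 1.0158780831
Subtract 1: 1.0158780831 - 1 = 0.0158780831
Multiply by n: 44 * 0.0158780831 = 0.6986356564
Round to 4 dp: 0.6986

0.6986


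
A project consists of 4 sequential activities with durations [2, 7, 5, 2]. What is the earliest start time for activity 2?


Activity 2 starts after activities 1 through 1 complete.
Predecessor durations: [2]
ES = 2 = 2

2


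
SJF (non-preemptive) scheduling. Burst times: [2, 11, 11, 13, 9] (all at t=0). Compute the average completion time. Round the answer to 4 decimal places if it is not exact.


SJF order (ascending): [2, 9, 11, 11, 13]
Completion times:
  Job 1: burst=2, C=2
  Job 2: burst=9, C=11
  Job 3: burst=11, C=22
  Job 4: burst=11, C=33
  Job 5: burst=13, C=46
Average completion = 114/5 = 22.8

22.8


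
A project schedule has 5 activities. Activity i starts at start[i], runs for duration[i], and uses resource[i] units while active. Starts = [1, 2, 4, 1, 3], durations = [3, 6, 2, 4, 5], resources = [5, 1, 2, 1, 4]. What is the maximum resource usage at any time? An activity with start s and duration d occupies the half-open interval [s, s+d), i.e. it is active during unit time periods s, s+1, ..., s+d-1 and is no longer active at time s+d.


Each activity i is active on [start_i, start_i + duration_i).
Compute total resource usage per time slot:
  t=0: active resources = [], total = 0
  t=1: active resources = [5, 1], total = 6
  t=2: active resources = [5, 1, 1], total = 7
  t=3: active resources = [5, 1, 1, 4], total = 11
  t=4: active resources = [1, 2, 1, 4], total = 8
  t=5: active resources = [1, 2, 4], total = 7
  t=6: active resources = [1, 4], total = 5
  t=7: active resources = [1, 4], total = 5
Peak resource demand = 11

11


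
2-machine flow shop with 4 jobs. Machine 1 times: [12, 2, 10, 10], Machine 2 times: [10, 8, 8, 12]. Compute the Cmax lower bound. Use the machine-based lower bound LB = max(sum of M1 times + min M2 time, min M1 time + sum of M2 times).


LB1 = sum(M1 times) + min(M2 times) = 34 + 8 = 42
LB2 = min(M1 times) + sum(M2 times) = 2 + 38 = 40
Lower bound = max(LB1, LB2) = max(42, 40) = 42

42


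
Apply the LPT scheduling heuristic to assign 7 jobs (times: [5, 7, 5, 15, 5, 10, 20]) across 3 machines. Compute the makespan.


Sort jobs in decreasing order (LPT): [20, 15, 10, 7, 5, 5, 5]
Assign each job to the least loaded machine:
  Machine 1: jobs [20, 5], load = 25
  Machine 2: jobs [15, 5], load = 20
  Machine 3: jobs [10, 7, 5], load = 22
Makespan = max load = 25

25


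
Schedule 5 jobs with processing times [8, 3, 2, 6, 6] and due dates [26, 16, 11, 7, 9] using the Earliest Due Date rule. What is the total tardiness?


Sort by due date (EDD order): [(6, 7), (6, 9), (2, 11), (3, 16), (8, 26)]
Compute completion times and tardiness:
  Job 1: p=6, d=7, C=6, tardiness=max(0,6-7)=0
  Job 2: p=6, d=9, C=12, tardiness=max(0,12-9)=3
  Job 3: p=2, d=11, C=14, tardiness=max(0,14-11)=3
  Job 4: p=3, d=16, C=17, tardiness=max(0,17-16)=1
  Job 5: p=8, d=26, C=25, tardiness=max(0,25-26)=0
Total tardiness = 7

7


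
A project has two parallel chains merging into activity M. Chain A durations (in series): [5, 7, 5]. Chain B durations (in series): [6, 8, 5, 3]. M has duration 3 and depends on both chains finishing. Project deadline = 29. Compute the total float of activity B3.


Forward pass: ES(B3) = sum of predecessors on chain B = 14
EF = ES + duration = 14 + 5 = 19
Backward pass: LF(M) = deadline = 29; LS(M) = 29 - 3 = 26
LF(B3) = LS(M) - sum(successors on chain B) = 26 - 3 = 23
LS = LF - duration = 23 - 5 = 18
Total float = LS - ES = 18 - 14 = 4

4


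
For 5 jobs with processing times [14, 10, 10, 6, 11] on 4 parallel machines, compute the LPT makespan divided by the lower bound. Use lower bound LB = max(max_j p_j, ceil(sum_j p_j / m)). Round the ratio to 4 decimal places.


LPT order: [14, 11, 10, 10, 6]
Machine loads after assignment: [14, 11, 16, 10]
LPT makespan = 16
Lower bound = max(max_job, ceil(total/4)) = max(14, 13) = 14
Ratio = 16 / 14 = 1.1429

1.1429


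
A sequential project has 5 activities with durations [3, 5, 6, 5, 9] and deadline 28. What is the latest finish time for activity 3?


LF(activity 3) = deadline - sum of successor durations
Successors: activities 4 through 5 with durations [5, 9]
Sum of successor durations = 14
LF = 28 - 14 = 14

14


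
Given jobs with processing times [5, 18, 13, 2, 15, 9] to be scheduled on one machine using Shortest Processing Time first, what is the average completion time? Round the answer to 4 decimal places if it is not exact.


Sort jobs by processing time (SPT order): [2, 5, 9, 13, 15, 18]
Compute completion times sequentially:
  Job 1: processing = 2, completes at 2
  Job 2: processing = 5, completes at 7
  Job 3: processing = 9, completes at 16
  Job 4: processing = 13, completes at 29
  Job 5: processing = 15, completes at 44
  Job 6: processing = 18, completes at 62
Sum of completion times = 160
Average completion time = 160/6 = 26.6667

26.6667


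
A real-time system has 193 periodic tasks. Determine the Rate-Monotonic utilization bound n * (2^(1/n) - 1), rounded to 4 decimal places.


Compute 2^(1/193) = 1.0035978931
Subtract 1: 1.0035978931 - 1 = 0.0035978931
Multiply by n: 193 * 0.0035978931 = 0.6943933683
Round to 4 dp: 0.6944

0.6944


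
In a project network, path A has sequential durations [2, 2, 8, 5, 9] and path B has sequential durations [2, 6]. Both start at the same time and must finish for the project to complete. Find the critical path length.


Path A total = 2 + 2 + 8 + 5 + 9 = 26
Path B total = 2 + 6 = 8
Critical path = longest path = max(26, 8) = 26

26


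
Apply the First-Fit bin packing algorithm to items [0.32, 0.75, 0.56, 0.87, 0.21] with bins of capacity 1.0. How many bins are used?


Place items sequentially using First-Fit:
  Item 0.32 -> new Bin 1
  Item 0.75 -> new Bin 2
  Item 0.56 -> Bin 1 (now 0.88)
  Item 0.87 -> new Bin 3
  Item 0.21 -> Bin 2 (now 0.96)
Total bins used = 3

3


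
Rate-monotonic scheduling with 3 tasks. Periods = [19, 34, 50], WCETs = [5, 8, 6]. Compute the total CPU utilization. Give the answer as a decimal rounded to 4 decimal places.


Compute individual utilizations (exact fractions):
  Task 1: C/T = 5/19 (approx. 0.2632)
  Task 2: C/T = 8/34 = 4/17 (approx. 0.2353)
  Task 3: C/T = 6/50 = 3/25 (approx. 0.12)
Total utilization U = 5/19 + 4/17 + 3/25 = 4994/8075
Rounded to 4 decimal places: U = 0.6185
RM (Liu & Layland) bound for 3 tasks = 0.779763; compare with U = 4994/8075 (approx. 0.618452)
U <= bound, so schedulable by RM sufficient condition.

0.6185


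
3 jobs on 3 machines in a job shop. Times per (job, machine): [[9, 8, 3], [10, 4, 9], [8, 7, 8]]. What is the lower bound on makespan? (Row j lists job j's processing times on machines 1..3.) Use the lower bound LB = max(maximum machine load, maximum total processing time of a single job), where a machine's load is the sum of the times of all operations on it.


Machine loads:
  Machine 1: 9 + 10 + 8 = 27
  Machine 2: 8 + 4 + 7 = 19
  Machine 3: 3 + 9 + 8 = 20
Max machine load = 27
Job totals:
  Job 1: 20
  Job 2: 23
  Job 3: 23
Max job total = 23
Lower bound = max(27, 23) = 27

27


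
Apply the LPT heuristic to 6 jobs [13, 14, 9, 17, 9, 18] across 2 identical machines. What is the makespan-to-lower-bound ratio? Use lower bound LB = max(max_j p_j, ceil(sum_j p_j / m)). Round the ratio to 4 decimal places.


LPT order: [18, 17, 14, 13, 9, 9]
Machine loads after assignment: [40, 40]
LPT makespan = 40
Lower bound = max(max_job, ceil(total/2)) = max(18, 40) = 40
Ratio = 40 / 40 = 1.0

1.0


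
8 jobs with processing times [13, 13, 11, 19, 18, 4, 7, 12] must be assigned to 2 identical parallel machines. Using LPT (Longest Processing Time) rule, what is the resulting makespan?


Sort jobs in decreasing order (LPT): [19, 18, 13, 13, 12, 11, 7, 4]
Assign each job to the least loaded machine:
  Machine 1: jobs [19, 13, 11, 7], load = 50
  Machine 2: jobs [18, 13, 12, 4], load = 47
Makespan = max load = 50

50


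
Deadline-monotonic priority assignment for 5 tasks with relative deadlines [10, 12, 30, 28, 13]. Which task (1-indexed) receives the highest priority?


Sort tasks by relative deadline (ascending):
  Task 1: deadline = 10
  Task 2: deadline = 12
  Task 5: deadline = 13
  Task 4: deadline = 28
  Task 3: deadline = 30
Priority order (highest first): [1, 2, 5, 4, 3]
Highest priority task = 1

1


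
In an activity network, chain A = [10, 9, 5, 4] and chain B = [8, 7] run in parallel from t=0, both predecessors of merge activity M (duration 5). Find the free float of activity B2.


ES(B2) = sum of predecessors on chain B = 8
EF(B2) = ES + duration = 8 + 7 = 15
Successor of B2 is M. ES(M) = max(sum(A), sum(B)) = max(28, 15) = 28
Free float = ES(successor) - EF(current) = 28 - 15 = 13

13


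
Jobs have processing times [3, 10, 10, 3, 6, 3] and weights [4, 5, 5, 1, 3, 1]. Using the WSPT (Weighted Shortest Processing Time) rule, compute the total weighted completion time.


Compute p/w ratios and sort ascending (WSPT): [(3, 4), (10, 5), (10, 5), (6, 3), (3, 1), (3, 1)]
Compute weighted completion times:
  Job (p=3,w=4): C=3, w*C=4*3=12
  Job (p=10,w=5): C=13, w*C=5*13=65
  Job (p=10,w=5): C=23, w*C=5*23=115
  Job (p=6,w=3): C=29, w*C=3*29=87
  Job (p=3,w=1): C=32, w*C=1*32=32
  Job (p=3,w=1): C=35, w*C=1*35=35
Total weighted completion time = 346

346


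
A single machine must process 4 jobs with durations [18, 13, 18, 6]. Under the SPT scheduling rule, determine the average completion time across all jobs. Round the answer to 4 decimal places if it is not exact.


Sort jobs by processing time (SPT order): [6, 13, 18, 18]
Compute completion times sequentially:
  Job 1: processing = 6, completes at 6
  Job 2: processing = 13, completes at 19
  Job 3: processing = 18, completes at 37
  Job 4: processing = 18, completes at 55
Sum of completion times = 117
Average completion time = 117/4 = 29.25

29.25


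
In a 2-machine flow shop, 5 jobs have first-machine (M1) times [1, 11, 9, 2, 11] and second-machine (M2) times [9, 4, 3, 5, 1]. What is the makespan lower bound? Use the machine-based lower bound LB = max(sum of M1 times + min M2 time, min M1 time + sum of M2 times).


LB1 = sum(M1 times) + min(M2 times) = 34 + 1 = 35
LB2 = min(M1 times) + sum(M2 times) = 1 + 22 = 23
Lower bound = max(LB1, LB2) = max(35, 23) = 35

35


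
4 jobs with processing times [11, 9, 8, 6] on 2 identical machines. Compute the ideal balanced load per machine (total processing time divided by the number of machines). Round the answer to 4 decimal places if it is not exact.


Total processing time = 11 + 9 + 8 + 6 = 34
Number of machines = 2
Ideal balanced load = 34 / 2 = 17.0

17.0


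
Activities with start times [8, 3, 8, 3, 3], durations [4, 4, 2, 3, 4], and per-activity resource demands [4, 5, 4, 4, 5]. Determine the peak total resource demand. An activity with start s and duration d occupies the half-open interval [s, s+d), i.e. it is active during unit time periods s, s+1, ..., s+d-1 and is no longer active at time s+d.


Each activity i is active on [start_i, start_i + duration_i).
Compute total resource usage per time slot:
  t=0: active resources = [], total = 0
  t=1: active resources = [], total = 0
  t=2: active resources = [], total = 0
  t=3: active resources = [5, 4, 5], total = 14
  t=4: active resources = [5, 4, 5], total = 14
  t=5: active resources = [5, 4, 5], total = 14
  t=6: active resources = [5, 5], total = 10
  t=7: active resources = [], total = 0
  t=8: active resources = [4, 4], total = 8
  t=9: active resources = [4, 4], total = 8
  t=10: active resources = [4], total = 4
  t=11: active resources = [4], total = 4
Peak resource demand = 14

14


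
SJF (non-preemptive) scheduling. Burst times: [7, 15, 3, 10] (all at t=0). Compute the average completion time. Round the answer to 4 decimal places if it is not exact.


SJF order (ascending): [3, 7, 10, 15]
Completion times:
  Job 1: burst=3, C=3
  Job 2: burst=7, C=10
  Job 3: burst=10, C=20
  Job 4: burst=15, C=35
Average completion = 68/4 = 17.0

17.0


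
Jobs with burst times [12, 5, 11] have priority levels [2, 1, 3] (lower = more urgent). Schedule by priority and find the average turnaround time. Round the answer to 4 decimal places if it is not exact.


Sort by priority (ascending = highest first):
Order: [(1, 5), (2, 12), (3, 11)]
Completion times:
  Priority 1, burst=5, C=5
  Priority 2, burst=12, C=17
  Priority 3, burst=11, C=28
Average turnaround = 50/3 = 16.6667

16.6667


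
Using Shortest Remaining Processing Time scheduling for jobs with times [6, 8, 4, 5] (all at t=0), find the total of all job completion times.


Since all jobs arrive at t=0, SRPT equals SPT ordering.
SPT order: [4, 5, 6, 8]
Completion times:
  Job 1: p=4, C=4
  Job 2: p=5, C=9
  Job 3: p=6, C=15
  Job 4: p=8, C=23
Total completion time = 4 + 9 + 15 + 23 = 51

51


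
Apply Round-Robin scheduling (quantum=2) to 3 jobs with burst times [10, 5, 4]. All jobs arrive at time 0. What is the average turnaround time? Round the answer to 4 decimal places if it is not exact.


Time quantum = 2
Execution trace:
  J1 runs 2 units, time = 2
  J2 runs 2 units, time = 4
  J3 runs 2 units, time = 6
  J1 runs 2 units, time = 8
  J2 runs 2 units, time = 10
  J3 runs 2 units, time = 12
  J1 runs 2 units, time = 14
  J2 runs 1 units, time = 15
  J1 runs 2 units, time = 17
  J1 runs 2 units, time = 19
Finish times: [19, 15, 12]
Average turnaround = 46/3 = 15.3333

15.3333
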